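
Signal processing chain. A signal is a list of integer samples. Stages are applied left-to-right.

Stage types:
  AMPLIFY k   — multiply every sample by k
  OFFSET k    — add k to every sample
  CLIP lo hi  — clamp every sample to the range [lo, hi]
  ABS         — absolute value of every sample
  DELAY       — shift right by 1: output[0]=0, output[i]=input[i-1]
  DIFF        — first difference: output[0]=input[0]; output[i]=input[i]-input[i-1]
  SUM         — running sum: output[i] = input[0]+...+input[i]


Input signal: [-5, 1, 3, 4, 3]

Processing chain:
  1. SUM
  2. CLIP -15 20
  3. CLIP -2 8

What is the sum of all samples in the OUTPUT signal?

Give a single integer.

Input: [-5, 1, 3, 4, 3]
Stage 1 (SUM): sum[0..0]=-5, sum[0..1]=-4, sum[0..2]=-1, sum[0..3]=3, sum[0..4]=6 -> [-5, -4, -1, 3, 6]
Stage 2 (CLIP -15 20): clip(-5,-15,20)=-5, clip(-4,-15,20)=-4, clip(-1,-15,20)=-1, clip(3,-15,20)=3, clip(6,-15,20)=6 -> [-5, -4, -1, 3, 6]
Stage 3 (CLIP -2 8): clip(-5,-2,8)=-2, clip(-4,-2,8)=-2, clip(-1,-2,8)=-1, clip(3,-2,8)=3, clip(6,-2,8)=6 -> [-2, -2, -1, 3, 6]
Output sum: 4

Answer: 4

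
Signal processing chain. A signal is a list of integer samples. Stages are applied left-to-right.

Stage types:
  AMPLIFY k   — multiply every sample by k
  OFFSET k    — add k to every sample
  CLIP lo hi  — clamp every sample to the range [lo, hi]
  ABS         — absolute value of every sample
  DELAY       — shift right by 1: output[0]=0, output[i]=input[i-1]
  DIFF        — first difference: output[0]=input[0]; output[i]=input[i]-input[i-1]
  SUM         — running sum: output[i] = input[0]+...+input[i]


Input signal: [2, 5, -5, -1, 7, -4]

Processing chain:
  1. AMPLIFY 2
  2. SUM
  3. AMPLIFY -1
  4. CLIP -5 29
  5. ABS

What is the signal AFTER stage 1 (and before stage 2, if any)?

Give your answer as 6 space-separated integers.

Input: [2, 5, -5, -1, 7, -4]
Stage 1 (AMPLIFY 2): 2*2=4, 5*2=10, -5*2=-10, -1*2=-2, 7*2=14, -4*2=-8 -> [4, 10, -10, -2, 14, -8]

Answer: 4 10 -10 -2 14 -8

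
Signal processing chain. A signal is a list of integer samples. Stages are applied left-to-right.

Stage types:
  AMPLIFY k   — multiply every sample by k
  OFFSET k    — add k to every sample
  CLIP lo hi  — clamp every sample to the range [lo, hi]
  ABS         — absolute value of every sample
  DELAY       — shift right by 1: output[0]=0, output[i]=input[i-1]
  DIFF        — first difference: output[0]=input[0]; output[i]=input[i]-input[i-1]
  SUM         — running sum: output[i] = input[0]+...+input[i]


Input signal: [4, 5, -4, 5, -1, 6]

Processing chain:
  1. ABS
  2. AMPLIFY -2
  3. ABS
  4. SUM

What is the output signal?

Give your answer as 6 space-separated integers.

Input: [4, 5, -4, 5, -1, 6]
Stage 1 (ABS): |4|=4, |5|=5, |-4|=4, |5|=5, |-1|=1, |6|=6 -> [4, 5, 4, 5, 1, 6]
Stage 2 (AMPLIFY -2): 4*-2=-8, 5*-2=-10, 4*-2=-8, 5*-2=-10, 1*-2=-2, 6*-2=-12 -> [-8, -10, -8, -10, -2, -12]
Stage 3 (ABS): |-8|=8, |-10|=10, |-8|=8, |-10|=10, |-2|=2, |-12|=12 -> [8, 10, 8, 10, 2, 12]
Stage 4 (SUM): sum[0..0]=8, sum[0..1]=18, sum[0..2]=26, sum[0..3]=36, sum[0..4]=38, sum[0..5]=50 -> [8, 18, 26, 36, 38, 50]

Answer: 8 18 26 36 38 50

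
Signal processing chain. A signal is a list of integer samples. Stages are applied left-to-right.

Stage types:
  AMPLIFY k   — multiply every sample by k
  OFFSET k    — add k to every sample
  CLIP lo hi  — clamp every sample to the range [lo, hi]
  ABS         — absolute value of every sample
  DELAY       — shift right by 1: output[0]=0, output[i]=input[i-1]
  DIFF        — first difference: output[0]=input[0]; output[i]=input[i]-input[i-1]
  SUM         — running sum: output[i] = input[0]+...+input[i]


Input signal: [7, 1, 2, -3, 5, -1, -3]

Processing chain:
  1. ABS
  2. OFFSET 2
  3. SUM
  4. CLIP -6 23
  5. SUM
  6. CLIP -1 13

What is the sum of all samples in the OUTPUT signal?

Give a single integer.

Answer: 87

Derivation:
Input: [7, 1, 2, -3, 5, -1, -3]
Stage 1 (ABS): |7|=7, |1|=1, |2|=2, |-3|=3, |5|=5, |-1|=1, |-3|=3 -> [7, 1, 2, 3, 5, 1, 3]
Stage 2 (OFFSET 2): 7+2=9, 1+2=3, 2+2=4, 3+2=5, 5+2=7, 1+2=3, 3+2=5 -> [9, 3, 4, 5, 7, 3, 5]
Stage 3 (SUM): sum[0..0]=9, sum[0..1]=12, sum[0..2]=16, sum[0..3]=21, sum[0..4]=28, sum[0..5]=31, sum[0..6]=36 -> [9, 12, 16, 21, 28, 31, 36]
Stage 4 (CLIP -6 23): clip(9,-6,23)=9, clip(12,-6,23)=12, clip(16,-6,23)=16, clip(21,-6,23)=21, clip(28,-6,23)=23, clip(31,-6,23)=23, clip(36,-6,23)=23 -> [9, 12, 16, 21, 23, 23, 23]
Stage 5 (SUM): sum[0..0]=9, sum[0..1]=21, sum[0..2]=37, sum[0..3]=58, sum[0..4]=81, sum[0..5]=104, sum[0..6]=127 -> [9, 21, 37, 58, 81, 104, 127]
Stage 6 (CLIP -1 13): clip(9,-1,13)=9, clip(21,-1,13)=13, clip(37,-1,13)=13, clip(58,-1,13)=13, clip(81,-1,13)=13, clip(104,-1,13)=13, clip(127,-1,13)=13 -> [9, 13, 13, 13, 13, 13, 13]
Output sum: 87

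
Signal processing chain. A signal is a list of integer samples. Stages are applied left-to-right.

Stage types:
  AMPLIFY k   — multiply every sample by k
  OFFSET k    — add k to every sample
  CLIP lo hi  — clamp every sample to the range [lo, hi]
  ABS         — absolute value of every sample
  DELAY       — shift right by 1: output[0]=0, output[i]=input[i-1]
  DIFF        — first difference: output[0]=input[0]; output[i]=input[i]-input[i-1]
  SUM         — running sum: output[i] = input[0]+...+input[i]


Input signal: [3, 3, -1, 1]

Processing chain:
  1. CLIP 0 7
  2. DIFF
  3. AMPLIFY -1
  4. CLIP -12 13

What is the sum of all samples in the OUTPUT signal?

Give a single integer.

Input: [3, 3, -1, 1]
Stage 1 (CLIP 0 7): clip(3,0,7)=3, clip(3,0,7)=3, clip(-1,0,7)=0, clip(1,0,7)=1 -> [3, 3, 0, 1]
Stage 2 (DIFF): s[0]=3, 3-3=0, 0-3=-3, 1-0=1 -> [3, 0, -3, 1]
Stage 3 (AMPLIFY -1): 3*-1=-3, 0*-1=0, -3*-1=3, 1*-1=-1 -> [-3, 0, 3, -1]
Stage 4 (CLIP -12 13): clip(-3,-12,13)=-3, clip(0,-12,13)=0, clip(3,-12,13)=3, clip(-1,-12,13)=-1 -> [-3, 0, 3, -1]
Output sum: -1

Answer: -1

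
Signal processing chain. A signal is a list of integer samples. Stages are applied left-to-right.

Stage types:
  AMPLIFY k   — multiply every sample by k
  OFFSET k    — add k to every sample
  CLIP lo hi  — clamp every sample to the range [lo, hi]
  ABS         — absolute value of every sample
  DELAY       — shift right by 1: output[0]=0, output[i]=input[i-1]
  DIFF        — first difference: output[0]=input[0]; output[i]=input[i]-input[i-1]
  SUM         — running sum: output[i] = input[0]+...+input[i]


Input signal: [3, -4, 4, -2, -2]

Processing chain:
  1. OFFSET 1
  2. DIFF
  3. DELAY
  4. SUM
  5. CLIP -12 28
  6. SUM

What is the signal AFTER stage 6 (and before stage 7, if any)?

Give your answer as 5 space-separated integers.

Answer: 0 4 1 6 5

Derivation:
Input: [3, -4, 4, -2, -2]
Stage 1 (OFFSET 1): 3+1=4, -4+1=-3, 4+1=5, -2+1=-1, -2+1=-1 -> [4, -3, 5, -1, -1]
Stage 2 (DIFF): s[0]=4, -3-4=-7, 5--3=8, -1-5=-6, -1--1=0 -> [4, -7, 8, -6, 0]
Stage 3 (DELAY): [0, 4, -7, 8, -6] = [0, 4, -7, 8, -6] -> [0, 4, -7, 8, -6]
Stage 4 (SUM): sum[0..0]=0, sum[0..1]=4, sum[0..2]=-3, sum[0..3]=5, sum[0..4]=-1 -> [0, 4, -3, 5, -1]
Stage 5 (CLIP -12 28): clip(0,-12,28)=0, clip(4,-12,28)=4, clip(-3,-12,28)=-3, clip(5,-12,28)=5, clip(-1,-12,28)=-1 -> [0, 4, -3, 5, -1]
Stage 6 (SUM): sum[0..0]=0, sum[0..1]=4, sum[0..2]=1, sum[0..3]=6, sum[0..4]=5 -> [0, 4, 1, 6, 5]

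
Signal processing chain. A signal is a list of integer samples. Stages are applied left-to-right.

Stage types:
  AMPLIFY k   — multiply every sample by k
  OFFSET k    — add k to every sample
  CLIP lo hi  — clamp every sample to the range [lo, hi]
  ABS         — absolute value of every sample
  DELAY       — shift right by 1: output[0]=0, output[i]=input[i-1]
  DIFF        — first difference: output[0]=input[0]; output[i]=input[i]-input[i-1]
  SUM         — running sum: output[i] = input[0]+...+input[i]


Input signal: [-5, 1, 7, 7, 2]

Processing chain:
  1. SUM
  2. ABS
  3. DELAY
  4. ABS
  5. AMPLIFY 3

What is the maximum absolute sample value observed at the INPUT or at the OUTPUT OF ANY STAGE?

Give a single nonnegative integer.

Answer: 30

Derivation:
Input: [-5, 1, 7, 7, 2] (max |s|=7)
Stage 1 (SUM): sum[0..0]=-5, sum[0..1]=-4, sum[0..2]=3, sum[0..3]=10, sum[0..4]=12 -> [-5, -4, 3, 10, 12] (max |s|=12)
Stage 2 (ABS): |-5|=5, |-4|=4, |3|=3, |10|=10, |12|=12 -> [5, 4, 3, 10, 12] (max |s|=12)
Stage 3 (DELAY): [0, 5, 4, 3, 10] = [0, 5, 4, 3, 10] -> [0, 5, 4, 3, 10] (max |s|=10)
Stage 4 (ABS): |0|=0, |5|=5, |4|=4, |3|=3, |10|=10 -> [0, 5, 4, 3, 10] (max |s|=10)
Stage 5 (AMPLIFY 3): 0*3=0, 5*3=15, 4*3=12, 3*3=9, 10*3=30 -> [0, 15, 12, 9, 30] (max |s|=30)
Overall max amplitude: 30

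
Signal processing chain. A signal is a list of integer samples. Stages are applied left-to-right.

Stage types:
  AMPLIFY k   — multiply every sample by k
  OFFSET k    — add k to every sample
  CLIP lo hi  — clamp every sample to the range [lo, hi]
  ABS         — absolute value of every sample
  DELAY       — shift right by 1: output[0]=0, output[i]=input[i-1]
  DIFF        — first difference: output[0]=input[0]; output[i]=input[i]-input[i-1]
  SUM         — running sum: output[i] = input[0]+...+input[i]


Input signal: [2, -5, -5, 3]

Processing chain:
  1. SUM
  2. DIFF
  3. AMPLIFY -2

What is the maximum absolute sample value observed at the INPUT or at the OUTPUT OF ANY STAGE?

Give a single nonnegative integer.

Input: [2, -5, -5, 3] (max |s|=5)
Stage 1 (SUM): sum[0..0]=2, sum[0..1]=-3, sum[0..2]=-8, sum[0..3]=-5 -> [2, -3, -8, -5] (max |s|=8)
Stage 2 (DIFF): s[0]=2, -3-2=-5, -8--3=-5, -5--8=3 -> [2, -5, -5, 3] (max |s|=5)
Stage 3 (AMPLIFY -2): 2*-2=-4, -5*-2=10, -5*-2=10, 3*-2=-6 -> [-4, 10, 10, -6] (max |s|=10)
Overall max amplitude: 10

Answer: 10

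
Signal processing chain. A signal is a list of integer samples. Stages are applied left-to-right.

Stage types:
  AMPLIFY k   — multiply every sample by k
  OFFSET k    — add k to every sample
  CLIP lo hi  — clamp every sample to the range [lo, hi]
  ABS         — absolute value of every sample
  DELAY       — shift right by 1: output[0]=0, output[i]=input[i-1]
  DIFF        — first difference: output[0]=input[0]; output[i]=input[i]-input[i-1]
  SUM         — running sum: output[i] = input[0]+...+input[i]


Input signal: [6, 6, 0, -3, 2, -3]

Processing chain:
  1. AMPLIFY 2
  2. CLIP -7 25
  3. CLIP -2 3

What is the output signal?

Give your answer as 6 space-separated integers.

Answer: 3 3 0 -2 3 -2

Derivation:
Input: [6, 6, 0, -3, 2, -3]
Stage 1 (AMPLIFY 2): 6*2=12, 6*2=12, 0*2=0, -3*2=-6, 2*2=4, -3*2=-6 -> [12, 12, 0, -6, 4, -6]
Stage 2 (CLIP -7 25): clip(12,-7,25)=12, clip(12,-7,25)=12, clip(0,-7,25)=0, clip(-6,-7,25)=-6, clip(4,-7,25)=4, clip(-6,-7,25)=-6 -> [12, 12, 0, -6, 4, -6]
Stage 3 (CLIP -2 3): clip(12,-2,3)=3, clip(12,-2,3)=3, clip(0,-2,3)=0, clip(-6,-2,3)=-2, clip(4,-2,3)=3, clip(-6,-2,3)=-2 -> [3, 3, 0, -2, 3, -2]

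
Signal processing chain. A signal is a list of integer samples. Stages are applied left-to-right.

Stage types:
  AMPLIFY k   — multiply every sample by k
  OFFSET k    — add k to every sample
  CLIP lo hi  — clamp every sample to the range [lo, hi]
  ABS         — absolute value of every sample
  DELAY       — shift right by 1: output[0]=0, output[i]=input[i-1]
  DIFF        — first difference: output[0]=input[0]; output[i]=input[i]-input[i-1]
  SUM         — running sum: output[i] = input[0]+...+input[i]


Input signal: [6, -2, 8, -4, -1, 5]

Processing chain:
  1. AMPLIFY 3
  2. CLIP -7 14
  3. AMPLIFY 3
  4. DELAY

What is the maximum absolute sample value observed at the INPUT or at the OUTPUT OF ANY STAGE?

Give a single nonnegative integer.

Answer: 42

Derivation:
Input: [6, -2, 8, -4, -1, 5] (max |s|=8)
Stage 1 (AMPLIFY 3): 6*3=18, -2*3=-6, 8*3=24, -4*3=-12, -1*3=-3, 5*3=15 -> [18, -6, 24, -12, -3, 15] (max |s|=24)
Stage 2 (CLIP -7 14): clip(18,-7,14)=14, clip(-6,-7,14)=-6, clip(24,-7,14)=14, clip(-12,-7,14)=-7, clip(-3,-7,14)=-3, clip(15,-7,14)=14 -> [14, -6, 14, -7, -3, 14] (max |s|=14)
Stage 3 (AMPLIFY 3): 14*3=42, -6*3=-18, 14*3=42, -7*3=-21, -3*3=-9, 14*3=42 -> [42, -18, 42, -21, -9, 42] (max |s|=42)
Stage 4 (DELAY): [0, 42, -18, 42, -21, -9] = [0, 42, -18, 42, -21, -9] -> [0, 42, -18, 42, -21, -9] (max |s|=42)
Overall max amplitude: 42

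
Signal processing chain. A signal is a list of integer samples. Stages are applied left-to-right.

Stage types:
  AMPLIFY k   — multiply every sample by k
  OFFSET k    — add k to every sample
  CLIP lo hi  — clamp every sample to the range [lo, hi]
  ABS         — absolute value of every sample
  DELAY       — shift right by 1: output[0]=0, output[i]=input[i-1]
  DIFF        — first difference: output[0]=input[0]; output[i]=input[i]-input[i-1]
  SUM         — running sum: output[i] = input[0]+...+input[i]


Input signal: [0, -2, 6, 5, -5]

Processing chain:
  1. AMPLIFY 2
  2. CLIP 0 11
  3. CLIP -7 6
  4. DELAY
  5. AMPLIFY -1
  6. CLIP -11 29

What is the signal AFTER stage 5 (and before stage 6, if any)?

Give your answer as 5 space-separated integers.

Input: [0, -2, 6, 5, -5]
Stage 1 (AMPLIFY 2): 0*2=0, -2*2=-4, 6*2=12, 5*2=10, -5*2=-10 -> [0, -4, 12, 10, -10]
Stage 2 (CLIP 0 11): clip(0,0,11)=0, clip(-4,0,11)=0, clip(12,0,11)=11, clip(10,0,11)=10, clip(-10,0,11)=0 -> [0, 0, 11, 10, 0]
Stage 3 (CLIP -7 6): clip(0,-7,6)=0, clip(0,-7,6)=0, clip(11,-7,6)=6, clip(10,-7,6)=6, clip(0,-7,6)=0 -> [0, 0, 6, 6, 0]
Stage 4 (DELAY): [0, 0, 0, 6, 6] = [0, 0, 0, 6, 6] -> [0, 0, 0, 6, 6]
Stage 5 (AMPLIFY -1): 0*-1=0, 0*-1=0, 0*-1=0, 6*-1=-6, 6*-1=-6 -> [0, 0, 0, -6, -6]

Answer: 0 0 0 -6 -6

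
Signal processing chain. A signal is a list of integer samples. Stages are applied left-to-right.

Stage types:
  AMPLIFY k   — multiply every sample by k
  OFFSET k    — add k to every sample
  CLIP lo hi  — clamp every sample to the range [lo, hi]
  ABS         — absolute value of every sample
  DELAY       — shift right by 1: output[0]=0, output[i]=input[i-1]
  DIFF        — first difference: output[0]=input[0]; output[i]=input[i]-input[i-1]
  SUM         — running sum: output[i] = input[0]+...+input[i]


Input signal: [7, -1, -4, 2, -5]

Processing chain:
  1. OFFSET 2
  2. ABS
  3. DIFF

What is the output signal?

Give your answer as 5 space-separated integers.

Answer: 9 -8 1 2 -1

Derivation:
Input: [7, -1, -4, 2, -5]
Stage 1 (OFFSET 2): 7+2=9, -1+2=1, -4+2=-2, 2+2=4, -5+2=-3 -> [9, 1, -2, 4, -3]
Stage 2 (ABS): |9|=9, |1|=1, |-2|=2, |4|=4, |-3|=3 -> [9, 1, 2, 4, 3]
Stage 3 (DIFF): s[0]=9, 1-9=-8, 2-1=1, 4-2=2, 3-4=-1 -> [9, -8, 1, 2, -1]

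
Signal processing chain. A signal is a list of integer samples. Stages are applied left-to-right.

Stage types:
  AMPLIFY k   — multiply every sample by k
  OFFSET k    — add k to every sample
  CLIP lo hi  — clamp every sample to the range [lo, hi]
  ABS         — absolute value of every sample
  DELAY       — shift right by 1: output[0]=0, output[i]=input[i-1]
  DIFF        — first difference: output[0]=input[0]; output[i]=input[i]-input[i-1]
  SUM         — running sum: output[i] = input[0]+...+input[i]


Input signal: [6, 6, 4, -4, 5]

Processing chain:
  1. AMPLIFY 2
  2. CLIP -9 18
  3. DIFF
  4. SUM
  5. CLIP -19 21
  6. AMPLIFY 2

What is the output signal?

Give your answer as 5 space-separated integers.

Answer: 24 24 16 -16 20

Derivation:
Input: [6, 6, 4, -4, 5]
Stage 1 (AMPLIFY 2): 6*2=12, 6*2=12, 4*2=8, -4*2=-8, 5*2=10 -> [12, 12, 8, -8, 10]
Stage 2 (CLIP -9 18): clip(12,-9,18)=12, clip(12,-9,18)=12, clip(8,-9,18)=8, clip(-8,-9,18)=-8, clip(10,-9,18)=10 -> [12, 12, 8, -8, 10]
Stage 3 (DIFF): s[0]=12, 12-12=0, 8-12=-4, -8-8=-16, 10--8=18 -> [12, 0, -4, -16, 18]
Stage 4 (SUM): sum[0..0]=12, sum[0..1]=12, sum[0..2]=8, sum[0..3]=-8, sum[0..4]=10 -> [12, 12, 8, -8, 10]
Stage 5 (CLIP -19 21): clip(12,-19,21)=12, clip(12,-19,21)=12, clip(8,-19,21)=8, clip(-8,-19,21)=-8, clip(10,-19,21)=10 -> [12, 12, 8, -8, 10]
Stage 6 (AMPLIFY 2): 12*2=24, 12*2=24, 8*2=16, -8*2=-16, 10*2=20 -> [24, 24, 16, -16, 20]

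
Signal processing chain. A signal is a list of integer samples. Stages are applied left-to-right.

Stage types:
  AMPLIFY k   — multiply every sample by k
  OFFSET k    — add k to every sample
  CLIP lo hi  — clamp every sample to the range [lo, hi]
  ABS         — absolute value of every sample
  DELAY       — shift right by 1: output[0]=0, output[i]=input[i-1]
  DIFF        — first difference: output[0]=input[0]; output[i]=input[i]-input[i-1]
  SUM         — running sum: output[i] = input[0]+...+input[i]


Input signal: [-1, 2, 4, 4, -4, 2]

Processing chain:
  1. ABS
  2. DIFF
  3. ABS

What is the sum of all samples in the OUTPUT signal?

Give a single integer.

Answer: 6

Derivation:
Input: [-1, 2, 4, 4, -4, 2]
Stage 1 (ABS): |-1|=1, |2|=2, |4|=4, |4|=4, |-4|=4, |2|=2 -> [1, 2, 4, 4, 4, 2]
Stage 2 (DIFF): s[0]=1, 2-1=1, 4-2=2, 4-4=0, 4-4=0, 2-4=-2 -> [1, 1, 2, 0, 0, -2]
Stage 3 (ABS): |1|=1, |1|=1, |2|=2, |0|=0, |0|=0, |-2|=2 -> [1, 1, 2, 0, 0, 2]
Output sum: 6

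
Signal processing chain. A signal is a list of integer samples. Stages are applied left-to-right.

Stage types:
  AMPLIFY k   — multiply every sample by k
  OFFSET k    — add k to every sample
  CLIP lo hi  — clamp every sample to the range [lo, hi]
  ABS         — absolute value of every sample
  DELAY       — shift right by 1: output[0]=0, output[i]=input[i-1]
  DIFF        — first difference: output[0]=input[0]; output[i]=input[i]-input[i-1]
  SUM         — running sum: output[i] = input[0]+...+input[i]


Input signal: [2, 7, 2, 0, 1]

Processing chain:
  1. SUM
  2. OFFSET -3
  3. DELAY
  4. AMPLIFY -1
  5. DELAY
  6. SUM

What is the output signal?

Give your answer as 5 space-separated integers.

Answer: 0 0 1 -5 -13

Derivation:
Input: [2, 7, 2, 0, 1]
Stage 1 (SUM): sum[0..0]=2, sum[0..1]=9, sum[0..2]=11, sum[0..3]=11, sum[0..4]=12 -> [2, 9, 11, 11, 12]
Stage 2 (OFFSET -3): 2+-3=-1, 9+-3=6, 11+-3=8, 11+-3=8, 12+-3=9 -> [-1, 6, 8, 8, 9]
Stage 3 (DELAY): [0, -1, 6, 8, 8] = [0, -1, 6, 8, 8] -> [0, -1, 6, 8, 8]
Stage 4 (AMPLIFY -1): 0*-1=0, -1*-1=1, 6*-1=-6, 8*-1=-8, 8*-1=-8 -> [0, 1, -6, -8, -8]
Stage 5 (DELAY): [0, 0, 1, -6, -8] = [0, 0, 1, -6, -8] -> [0, 0, 1, -6, -8]
Stage 6 (SUM): sum[0..0]=0, sum[0..1]=0, sum[0..2]=1, sum[0..3]=-5, sum[0..4]=-13 -> [0, 0, 1, -5, -13]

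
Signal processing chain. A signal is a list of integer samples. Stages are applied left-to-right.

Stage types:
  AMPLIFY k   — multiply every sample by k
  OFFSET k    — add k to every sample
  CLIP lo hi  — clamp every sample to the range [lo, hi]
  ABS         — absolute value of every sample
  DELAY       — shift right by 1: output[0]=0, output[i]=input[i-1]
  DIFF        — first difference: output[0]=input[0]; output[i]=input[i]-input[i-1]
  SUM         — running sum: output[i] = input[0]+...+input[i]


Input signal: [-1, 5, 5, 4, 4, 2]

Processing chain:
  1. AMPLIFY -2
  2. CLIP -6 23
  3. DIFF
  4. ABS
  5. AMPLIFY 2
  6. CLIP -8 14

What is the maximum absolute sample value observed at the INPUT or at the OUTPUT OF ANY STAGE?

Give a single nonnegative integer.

Input: [-1, 5, 5, 4, 4, 2] (max |s|=5)
Stage 1 (AMPLIFY -2): -1*-2=2, 5*-2=-10, 5*-2=-10, 4*-2=-8, 4*-2=-8, 2*-2=-4 -> [2, -10, -10, -8, -8, -4] (max |s|=10)
Stage 2 (CLIP -6 23): clip(2,-6,23)=2, clip(-10,-6,23)=-6, clip(-10,-6,23)=-6, clip(-8,-6,23)=-6, clip(-8,-6,23)=-6, clip(-4,-6,23)=-4 -> [2, -6, -6, -6, -6, -4] (max |s|=6)
Stage 3 (DIFF): s[0]=2, -6-2=-8, -6--6=0, -6--6=0, -6--6=0, -4--6=2 -> [2, -8, 0, 0, 0, 2] (max |s|=8)
Stage 4 (ABS): |2|=2, |-8|=8, |0|=0, |0|=0, |0|=0, |2|=2 -> [2, 8, 0, 0, 0, 2] (max |s|=8)
Stage 5 (AMPLIFY 2): 2*2=4, 8*2=16, 0*2=0, 0*2=0, 0*2=0, 2*2=4 -> [4, 16, 0, 0, 0, 4] (max |s|=16)
Stage 6 (CLIP -8 14): clip(4,-8,14)=4, clip(16,-8,14)=14, clip(0,-8,14)=0, clip(0,-8,14)=0, clip(0,-8,14)=0, clip(4,-8,14)=4 -> [4, 14, 0, 0, 0, 4] (max |s|=14)
Overall max amplitude: 16

Answer: 16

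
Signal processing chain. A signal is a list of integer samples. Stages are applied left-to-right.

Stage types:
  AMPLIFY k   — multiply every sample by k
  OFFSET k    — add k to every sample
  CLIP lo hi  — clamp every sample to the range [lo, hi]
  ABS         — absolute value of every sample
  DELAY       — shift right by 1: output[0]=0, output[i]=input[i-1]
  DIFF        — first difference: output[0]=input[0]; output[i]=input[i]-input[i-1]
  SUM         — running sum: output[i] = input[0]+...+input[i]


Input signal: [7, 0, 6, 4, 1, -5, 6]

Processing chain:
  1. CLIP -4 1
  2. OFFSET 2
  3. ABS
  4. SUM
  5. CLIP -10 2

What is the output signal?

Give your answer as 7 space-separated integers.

Input: [7, 0, 6, 4, 1, -5, 6]
Stage 1 (CLIP -4 1): clip(7,-4,1)=1, clip(0,-4,1)=0, clip(6,-4,1)=1, clip(4,-4,1)=1, clip(1,-4,1)=1, clip(-5,-4,1)=-4, clip(6,-4,1)=1 -> [1, 0, 1, 1, 1, -4, 1]
Stage 2 (OFFSET 2): 1+2=3, 0+2=2, 1+2=3, 1+2=3, 1+2=3, -4+2=-2, 1+2=3 -> [3, 2, 3, 3, 3, -2, 3]
Stage 3 (ABS): |3|=3, |2|=2, |3|=3, |3|=3, |3|=3, |-2|=2, |3|=3 -> [3, 2, 3, 3, 3, 2, 3]
Stage 4 (SUM): sum[0..0]=3, sum[0..1]=5, sum[0..2]=8, sum[0..3]=11, sum[0..4]=14, sum[0..5]=16, sum[0..6]=19 -> [3, 5, 8, 11, 14, 16, 19]
Stage 5 (CLIP -10 2): clip(3,-10,2)=2, clip(5,-10,2)=2, clip(8,-10,2)=2, clip(11,-10,2)=2, clip(14,-10,2)=2, clip(16,-10,2)=2, clip(19,-10,2)=2 -> [2, 2, 2, 2, 2, 2, 2]

Answer: 2 2 2 2 2 2 2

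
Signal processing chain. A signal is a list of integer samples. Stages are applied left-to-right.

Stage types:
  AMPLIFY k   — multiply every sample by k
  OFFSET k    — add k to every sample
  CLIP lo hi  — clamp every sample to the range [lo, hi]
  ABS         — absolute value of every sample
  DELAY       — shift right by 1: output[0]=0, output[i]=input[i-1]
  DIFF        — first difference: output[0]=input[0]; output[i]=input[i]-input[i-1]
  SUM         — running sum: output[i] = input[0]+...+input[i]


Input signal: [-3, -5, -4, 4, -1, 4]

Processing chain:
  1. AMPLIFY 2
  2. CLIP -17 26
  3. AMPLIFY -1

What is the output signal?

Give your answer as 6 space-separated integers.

Answer: 6 10 8 -8 2 -8

Derivation:
Input: [-3, -5, -4, 4, -1, 4]
Stage 1 (AMPLIFY 2): -3*2=-6, -5*2=-10, -4*2=-8, 4*2=8, -1*2=-2, 4*2=8 -> [-6, -10, -8, 8, -2, 8]
Stage 2 (CLIP -17 26): clip(-6,-17,26)=-6, clip(-10,-17,26)=-10, clip(-8,-17,26)=-8, clip(8,-17,26)=8, clip(-2,-17,26)=-2, clip(8,-17,26)=8 -> [-6, -10, -8, 8, -2, 8]
Stage 3 (AMPLIFY -1): -6*-1=6, -10*-1=10, -8*-1=8, 8*-1=-8, -2*-1=2, 8*-1=-8 -> [6, 10, 8, -8, 2, -8]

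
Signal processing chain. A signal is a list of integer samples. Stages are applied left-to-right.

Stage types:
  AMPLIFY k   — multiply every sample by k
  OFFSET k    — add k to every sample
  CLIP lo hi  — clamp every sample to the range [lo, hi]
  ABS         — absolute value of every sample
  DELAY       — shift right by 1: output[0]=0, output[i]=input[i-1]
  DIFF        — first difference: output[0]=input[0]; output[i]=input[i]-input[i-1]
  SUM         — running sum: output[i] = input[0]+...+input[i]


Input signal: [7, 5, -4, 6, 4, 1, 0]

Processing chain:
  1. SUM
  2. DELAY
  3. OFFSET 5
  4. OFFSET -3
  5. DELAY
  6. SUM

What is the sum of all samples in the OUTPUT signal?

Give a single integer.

Input: [7, 5, -4, 6, 4, 1, 0]
Stage 1 (SUM): sum[0..0]=7, sum[0..1]=12, sum[0..2]=8, sum[0..3]=14, sum[0..4]=18, sum[0..5]=19, sum[0..6]=19 -> [7, 12, 8, 14, 18, 19, 19]
Stage 2 (DELAY): [0, 7, 12, 8, 14, 18, 19] = [0, 7, 12, 8, 14, 18, 19] -> [0, 7, 12, 8, 14, 18, 19]
Stage 3 (OFFSET 5): 0+5=5, 7+5=12, 12+5=17, 8+5=13, 14+5=19, 18+5=23, 19+5=24 -> [5, 12, 17, 13, 19, 23, 24]
Stage 4 (OFFSET -3): 5+-3=2, 12+-3=9, 17+-3=14, 13+-3=10, 19+-3=16, 23+-3=20, 24+-3=21 -> [2, 9, 14, 10, 16, 20, 21]
Stage 5 (DELAY): [0, 2, 9, 14, 10, 16, 20] = [0, 2, 9, 14, 10, 16, 20] -> [0, 2, 9, 14, 10, 16, 20]
Stage 6 (SUM): sum[0..0]=0, sum[0..1]=2, sum[0..2]=11, sum[0..3]=25, sum[0..4]=35, sum[0..5]=51, sum[0..6]=71 -> [0, 2, 11, 25, 35, 51, 71]
Output sum: 195

Answer: 195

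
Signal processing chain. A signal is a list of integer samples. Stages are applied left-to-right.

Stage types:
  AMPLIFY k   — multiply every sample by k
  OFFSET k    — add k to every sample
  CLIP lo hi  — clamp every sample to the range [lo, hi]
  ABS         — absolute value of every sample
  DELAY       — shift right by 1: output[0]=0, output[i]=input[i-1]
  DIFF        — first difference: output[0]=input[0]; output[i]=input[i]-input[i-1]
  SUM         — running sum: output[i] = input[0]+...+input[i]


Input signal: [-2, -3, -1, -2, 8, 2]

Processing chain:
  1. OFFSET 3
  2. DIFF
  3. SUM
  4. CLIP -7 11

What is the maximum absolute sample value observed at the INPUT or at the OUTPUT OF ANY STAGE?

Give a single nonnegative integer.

Answer: 11

Derivation:
Input: [-2, -3, -1, -2, 8, 2] (max |s|=8)
Stage 1 (OFFSET 3): -2+3=1, -3+3=0, -1+3=2, -2+3=1, 8+3=11, 2+3=5 -> [1, 0, 2, 1, 11, 5] (max |s|=11)
Stage 2 (DIFF): s[0]=1, 0-1=-1, 2-0=2, 1-2=-1, 11-1=10, 5-11=-6 -> [1, -1, 2, -1, 10, -6] (max |s|=10)
Stage 3 (SUM): sum[0..0]=1, sum[0..1]=0, sum[0..2]=2, sum[0..3]=1, sum[0..4]=11, sum[0..5]=5 -> [1, 0, 2, 1, 11, 5] (max |s|=11)
Stage 4 (CLIP -7 11): clip(1,-7,11)=1, clip(0,-7,11)=0, clip(2,-7,11)=2, clip(1,-7,11)=1, clip(11,-7,11)=11, clip(5,-7,11)=5 -> [1, 0, 2, 1, 11, 5] (max |s|=11)
Overall max amplitude: 11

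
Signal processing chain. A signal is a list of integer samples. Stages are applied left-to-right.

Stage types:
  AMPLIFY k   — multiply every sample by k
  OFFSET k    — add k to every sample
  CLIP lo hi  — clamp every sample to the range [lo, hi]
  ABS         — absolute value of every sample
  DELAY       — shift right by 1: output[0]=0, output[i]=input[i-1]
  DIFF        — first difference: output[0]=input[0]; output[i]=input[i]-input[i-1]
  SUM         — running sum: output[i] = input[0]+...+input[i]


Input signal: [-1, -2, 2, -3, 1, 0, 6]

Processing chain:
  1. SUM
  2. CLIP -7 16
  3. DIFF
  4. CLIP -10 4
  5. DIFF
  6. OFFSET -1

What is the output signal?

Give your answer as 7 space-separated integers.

Input: [-1, -2, 2, -3, 1, 0, 6]
Stage 1 (SUM): sum[0..0]=-1, sum[0..1]=-3, sum[0..2]=-1, sum[0..3]=-4, sum[0..4]=-3, sum[0..5]=-3, sum[0..6]=3 -> [-1, -3, -1, -4, -3, -3, 3]
Stage 2 (CLIP -7 16): clip(-1,-7,16)=-1, clip(-3,-7,16)=-3, clip(-1,-7,16)=-1, clip(-4,-7,16)=-4, clip(-3,-7,16)=-3, clip(-3,-7,16)=-3, clip(3,-7,16)=3 -> [-1, -3, -1, -4, -3, -3, 3]
Stage 3 (DIFF): s[0]=-1, -3--1=-2, -1--3=2, -4--1=-3, -3--4=1, -3--3=0, 3--3=6 -> [-1, -2, 2, -3, 1, 0, 6]
Stage 4 (CLIP -10 4): clip(-1,-10,4)=-1, clip(-2,-10,4)=-2, clip(2,-10,4)=2, clip(-3,-10,4)=-3, clip(1,-10,4)=1, clip(0,-10,4)=0, clip(6,-10,4)=4 -> [-1, -2, 2, -3, 1, 0, 4]
Stage 5 (DIFF): s[0]=-1, -2--1=-1, 2--2=4, -3-2=-5, 1--3=4, 0-1=-1, 4-0=4 -> [-1, -1, 4, -5, 4, -1, 4]
Stage 6 (OFFSET -1): -1+-1=-2, -1+-1=-2, 4+-1=3, -5+-1=-6, 4+-1=3, -1+-1=-2, 4+-1=3 -> [-2, -2, 3, -6, 3, -2, 3]

Answer: -2 -2 3 -6 3 -2 3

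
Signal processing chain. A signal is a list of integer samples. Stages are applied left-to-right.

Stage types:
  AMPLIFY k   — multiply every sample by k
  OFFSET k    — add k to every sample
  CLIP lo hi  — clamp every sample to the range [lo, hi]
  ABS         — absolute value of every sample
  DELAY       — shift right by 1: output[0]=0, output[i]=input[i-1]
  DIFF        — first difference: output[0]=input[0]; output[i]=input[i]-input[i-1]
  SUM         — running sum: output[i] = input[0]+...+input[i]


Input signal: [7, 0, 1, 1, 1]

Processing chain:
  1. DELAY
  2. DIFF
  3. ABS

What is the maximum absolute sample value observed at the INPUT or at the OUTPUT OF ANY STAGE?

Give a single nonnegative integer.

Answer: 7

Derivation:
Input: [7, 0, 1, 1, 1] (max |s|=7)
Stage 1 (DELAY): [0, 7, 0, 1, 1] = [0, 7, 0, 1, 1] -> [0, 7, 0, 1, 1] (max |s|=7)
Stage 2 (DIFF): s[0]=0, 7-0=7, 0-7=-7, 1-0=1, 1-1=0 -> [0, 7, -7, 1, 0] (max |s|=7)
Stage 3 (ABS): |0|=0, |7|=7, |-7|=7, |1|=1, |0|=0 -> [0, 7, 7, 1, 0] (max |s|=7)
Overall max amplitude: 7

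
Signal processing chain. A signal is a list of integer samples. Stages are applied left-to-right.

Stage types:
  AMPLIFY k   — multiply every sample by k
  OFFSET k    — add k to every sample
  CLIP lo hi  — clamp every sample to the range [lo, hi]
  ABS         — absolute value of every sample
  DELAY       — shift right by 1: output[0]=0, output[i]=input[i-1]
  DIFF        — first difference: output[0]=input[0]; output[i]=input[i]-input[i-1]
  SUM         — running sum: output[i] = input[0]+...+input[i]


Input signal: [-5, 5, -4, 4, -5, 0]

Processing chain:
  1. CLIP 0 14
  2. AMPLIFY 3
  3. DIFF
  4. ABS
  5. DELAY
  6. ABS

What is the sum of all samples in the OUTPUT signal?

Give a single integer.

Input: [-5, 5, -4, 4, -5, 0]
Stage 1 (CLIP 0 14): clip(-5,0,14)=0, clip(5,0,14)=5, clip(-4,0,14)=0, clip(4,0,14)=4, clip(-5,0,14)=0, clip(0,0,14)=0 -> [0, 5, 0, 4, 0, 0]
Stage 2 (AMPLIFY 3): 0*3=0, 5*3=15, 0*3=0, 4*3=12, 0*3=0, 0*3=0 -> [0, 15, 0, 12, 0, 0]
Stage 3 (DIFF): s[0]=0, 15-0=15, 0-15=-15, 12-0=12, 0-12=-12, 0-0=0 -> [0, 15, -15, 12, -12, 0]
Stage 4 (ABS): |0|=0, |15|=15, |-15|=15, |12|=12, |-12|=12, |0|=0 -> [0, 15, 15, 12, 12, 0]
Stage 5 (DELAY): [0, 0, 15, 15, 12, 12] = [0, 0, 15, 15, 12, 12] -> [0, 0, 15, 15, 12, 12]
Stage 6 (ABS): |0|=0, |0|=0, |15|=15, |15|=15, |12|=12, |12|=12 -> [0, 0, 15, 15, 12, 12]
Output sum: 54

Answer: 54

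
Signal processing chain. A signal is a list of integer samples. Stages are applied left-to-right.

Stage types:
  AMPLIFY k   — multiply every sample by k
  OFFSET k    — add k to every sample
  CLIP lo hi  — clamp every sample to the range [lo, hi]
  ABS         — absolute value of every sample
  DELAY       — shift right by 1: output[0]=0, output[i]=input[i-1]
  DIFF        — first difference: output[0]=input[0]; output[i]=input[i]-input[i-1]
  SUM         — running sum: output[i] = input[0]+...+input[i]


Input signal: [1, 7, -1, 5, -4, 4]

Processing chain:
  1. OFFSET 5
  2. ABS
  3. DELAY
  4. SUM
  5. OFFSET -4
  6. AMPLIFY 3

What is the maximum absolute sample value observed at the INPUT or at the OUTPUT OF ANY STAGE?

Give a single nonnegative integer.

Answer: 87

Derivation:
Input: [1, 7, -1, 5, -4, 4] (max |s|=7)
Stage 1 (OFFSET 5): 1+5=6, 7+5=12, -1+5=4, 5+5=10, -4+5=1, 4+5=9 -> [6, 12, 4, 10, 1, 9] (max |s|=12)
Stage 2 (ABS): |6|=6, |12|=12, |4|=4, |10|=10, |1|=1, |9|=9 -> [6, 12, 4, 10, 1, 9] (max |s|=12)
Stage 3 (DELAY): [0, 6, 12, 4, 10, 1] = [0, 6, 12, 4, 10, 1] -> [0, 6, 12, 4, 10, 1] (max |s|=12)
Stage 4 (SUM): sum[0..0]=0, sum[0..1]=6, sum[0..2]=18, sum[0..3]=22, sum[0..4]=32, sum[0..5]=33 -> [0, 6, 18, 22, 32, 33] (max |s|=33)
Stage 5 (OFFSET -4): 0+-4=-4, 6+-4=2, 18+-4=14, 22+-4=18, 32+-4=28, 33+-4=29 -> [-4, 2, 14, 18, 28, 29] (max |s|=29)
Stage 6 (AMPLIFY 3): -4*3=-12, 2*3=6, 14*3=42, 18*3=54, 28*3=84, 29*3=87 -> [-12, 6, 42, 54, 84, 87] (max |s|=87)
Overall max amplitude: 87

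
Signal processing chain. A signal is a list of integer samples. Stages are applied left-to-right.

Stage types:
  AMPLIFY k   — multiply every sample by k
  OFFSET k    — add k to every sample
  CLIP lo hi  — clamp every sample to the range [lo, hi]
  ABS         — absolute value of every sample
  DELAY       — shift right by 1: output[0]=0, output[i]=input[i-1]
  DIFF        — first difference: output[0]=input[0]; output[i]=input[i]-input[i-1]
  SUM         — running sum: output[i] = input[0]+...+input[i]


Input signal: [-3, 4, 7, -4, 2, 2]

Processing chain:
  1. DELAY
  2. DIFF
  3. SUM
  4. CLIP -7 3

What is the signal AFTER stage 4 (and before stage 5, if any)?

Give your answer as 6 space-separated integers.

Input: [-3, 4, 7, -4, 2, 2]
Stage 1 (DELAY): [0, -3, 4, 7, -4, 2] = [0, -3, 4, 7, -4, 2] -> [0, -3, 4, 7, -4, 2]
Stage 2 (DIFF): s[0]=0, -3-0=-3, 4--3=7, 7-4=3, -4-7=-11, 2--4=6 -> [0, -3, 7, 3, -11, 6]
Stage 3 (SUM): sum[0..0]=0, sum[0..1]=-3, sum[0..2]=4, sum[0..3]=7, sum[0..4]=-4, sum[0..5]=2 -> [0, -3, 4, 7, -4, 2]
Stage 4 (CLIP -7 3): clip(0,-7,3)=0, clip(-3,-7,3)=-3, clip(4,-7,3)=3, clip(7,-7,3)=3, clip(-4,-7,3)=-4, clip(2,-7,3)=2 -> [0, -3, 3, 3, -4, 2]

Answer: 0 -3 3 3 -4 2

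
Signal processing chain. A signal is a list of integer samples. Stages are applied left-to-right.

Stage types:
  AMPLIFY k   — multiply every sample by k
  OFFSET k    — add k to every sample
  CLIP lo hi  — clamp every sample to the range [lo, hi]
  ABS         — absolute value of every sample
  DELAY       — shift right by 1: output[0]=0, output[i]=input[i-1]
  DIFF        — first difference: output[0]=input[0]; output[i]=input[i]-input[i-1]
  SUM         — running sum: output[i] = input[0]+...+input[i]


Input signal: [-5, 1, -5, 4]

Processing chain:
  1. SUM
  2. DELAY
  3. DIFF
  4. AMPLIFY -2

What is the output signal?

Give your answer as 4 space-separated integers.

Answer: 0 10 -2 10

Derivation:
Input: [-5, 1, -5, 4]
Stage 1 (SUM): sum[0..0]=-5, sum[0..1]=-4, sum[0..2]=-9, sum[0..3]=-5 -> [-5, -4, -9, -5]
Stage 2 (DELAY): [0, -5, -4, -9] = [0, -5, -4, -9] -> [0, -5, -4, -9]
Stage 3 (DIFF): s[0]=0, -5-0=-5, -4--5=1, -9--4=-5 -> [0, -5, 1, -5]
Stage 4 (AMPLIFY -2): 0*-2=0, -5*-2=10, 1*-2=-2, -5*-2=10 -> [0, 10, -2, 10]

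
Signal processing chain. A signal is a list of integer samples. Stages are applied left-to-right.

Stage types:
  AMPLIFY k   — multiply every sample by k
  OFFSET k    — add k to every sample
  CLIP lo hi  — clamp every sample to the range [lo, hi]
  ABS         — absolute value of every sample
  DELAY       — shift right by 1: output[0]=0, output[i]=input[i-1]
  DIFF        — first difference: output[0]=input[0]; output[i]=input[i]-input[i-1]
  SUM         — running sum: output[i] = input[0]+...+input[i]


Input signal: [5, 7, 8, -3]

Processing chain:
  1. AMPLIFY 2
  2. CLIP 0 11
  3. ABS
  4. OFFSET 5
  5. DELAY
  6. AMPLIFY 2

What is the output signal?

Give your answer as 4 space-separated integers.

Answer: 0 30 32 32

Derivation:
Input: [5, 7, 8, -3]
Stage 1 (AMPLIFY 2): 5*2=10, 7*2=14, 8*2=16, -3*2=-6 -> [10, 14, 16, -6]
Stage 2 (CLIP 0 11): clip(10,0,11)=10, clip(14,0,11)=11, clip(16,0,11)=11, clip(-6,0,11)=0 -> [10, 11, 11, 0]
Stage 3 (ABS): |10|=10, |11|=11, |11|=11, |0|=0 -> [10, 11, 11, 0]
Stage 4 (OFFSET 5): 10+5=15, 11+5=16, 11+5=16, 0+5=5 -> [15, 16, 16, 5]
Stage 5 (DELAY): [0, 15, 16, 16] = [0, 15, 16, 16] -> [0, 15, 16, 16]
Stage 6 (AMPLIFY 2): 0*2=0, 15*2=30, 16*2=32, 16*2=32 -> [0, 30, 32, 32]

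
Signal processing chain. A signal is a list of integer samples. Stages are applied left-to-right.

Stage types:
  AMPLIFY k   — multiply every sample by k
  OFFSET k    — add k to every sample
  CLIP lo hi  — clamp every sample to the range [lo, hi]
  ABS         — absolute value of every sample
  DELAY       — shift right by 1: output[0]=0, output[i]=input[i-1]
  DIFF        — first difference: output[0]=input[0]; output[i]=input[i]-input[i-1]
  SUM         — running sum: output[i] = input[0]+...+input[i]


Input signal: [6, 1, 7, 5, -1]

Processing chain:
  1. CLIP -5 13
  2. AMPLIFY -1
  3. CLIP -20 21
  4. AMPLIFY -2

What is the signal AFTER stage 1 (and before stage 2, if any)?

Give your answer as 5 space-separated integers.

Input: [6, 1, 7, 5, -1]
Stage 1 (CLIP -5 13): clip(6,-5,13)=6, clip(1,-5,13)=1, clip(7,-5,13)=7, clip(5,-5,13)=5, clip(-1,-5,13)=-1 -> [6, 1, 7, 5, -1]

Answer: 6 1 7 5 -1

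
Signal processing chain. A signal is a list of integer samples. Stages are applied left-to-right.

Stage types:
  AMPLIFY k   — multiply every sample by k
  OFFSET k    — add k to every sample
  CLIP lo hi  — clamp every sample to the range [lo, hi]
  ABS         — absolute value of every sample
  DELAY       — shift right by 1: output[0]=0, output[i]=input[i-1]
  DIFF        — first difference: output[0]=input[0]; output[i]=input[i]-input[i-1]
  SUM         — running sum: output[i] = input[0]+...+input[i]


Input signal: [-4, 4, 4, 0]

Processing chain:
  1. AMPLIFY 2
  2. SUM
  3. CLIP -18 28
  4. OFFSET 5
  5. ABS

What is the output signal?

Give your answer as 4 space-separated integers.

Answer: 3 5 13 13

Derivation:
Input: [-4, 4, 4, 0]
Stage 1 (AMPLIFY 2): -4*2=-8, 4*2=8, 4*2=8, 0*2=0 -> [-8, 8, 8, 0]
Stage 2 (SUM): sum[0..0]=-8, sum[0..1]=0, sum[0..2]=8, sum[0..3]=8 -> [-8, 0, 8, 8]
Stage 3 (CLIP -18 28): clip(-8,-18,28)=-8, clip(0,-18,28)=0, clip(8,-18,28)=8, clip(8,-18,28)=8 -> [-8, 0, 8, 8]
Stage 4 (OFFSET 5): -8+5=-3, 0+5=5, 8+5=13, 8+5=13 -> [-3, 5, 13, 13]
Stage 5 (ABS): |-3|=3, |5|=5, |13|=13, |13|=13 -> [3, 5, 13, 13]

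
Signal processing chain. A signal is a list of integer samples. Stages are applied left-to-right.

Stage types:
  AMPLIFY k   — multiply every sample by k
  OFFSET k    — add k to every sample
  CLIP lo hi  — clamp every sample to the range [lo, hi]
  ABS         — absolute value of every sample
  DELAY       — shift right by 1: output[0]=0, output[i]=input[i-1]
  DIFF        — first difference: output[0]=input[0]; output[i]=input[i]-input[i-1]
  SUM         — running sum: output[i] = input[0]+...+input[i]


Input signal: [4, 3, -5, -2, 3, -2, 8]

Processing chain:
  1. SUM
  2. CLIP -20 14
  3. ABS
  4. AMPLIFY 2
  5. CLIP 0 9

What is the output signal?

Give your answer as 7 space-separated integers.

Answer: 8 9 4 0 6 2 9

Derivation:
Input: [4, 3, -5, -2, 3, -2, 8]
Stage 1 (SUM): sum[0..0]=4, sum[0..1]=7, sum[0..2]=2, sum[0..3]=0, sum[0..4]=3, sum[0..5]=1, sum[0..6]=9 -> [4, 7, 2, 0, 3, 1, 9]
Stage 2 (CLIP -20 14): clip(4,-20,14)=4, clip(7,-20,14)=7, clip(2,-20,14)=2, clip(0,-20,14)=0, clip(3,-20,14)=3, clip(1,-20,14)=1, clip(9,-20,14)=9 -> [4, 7, 2, 0, 3, 1, 9]
Stage 3 (ABS): |4|=4, |7|=7, |2|=2, |0|=0, |3|=3, |1|=1, |9|=9 -> [4, 7, 2, 0, 3, 1, 9]
Stage 4 (AMPLIFY 2): 4*2=8, 7*2=14, 2*2=4, 0*2=0, 3*2=6, 1*2=2, 9*2=18 -> [8, 14, 4, 0, 6, 2, 18]
Stage 5 (CLIP 0 9): clip(8,0,9)=8, clip(14,0,9)=9, clip(4,0,9)=4, clip(0,0,9)=0, clip(6,0,9)=6, clip(2,0,9)=2, clip(18,0,9)=9 -> [8, 9, 4, 0, 6, 2, 9]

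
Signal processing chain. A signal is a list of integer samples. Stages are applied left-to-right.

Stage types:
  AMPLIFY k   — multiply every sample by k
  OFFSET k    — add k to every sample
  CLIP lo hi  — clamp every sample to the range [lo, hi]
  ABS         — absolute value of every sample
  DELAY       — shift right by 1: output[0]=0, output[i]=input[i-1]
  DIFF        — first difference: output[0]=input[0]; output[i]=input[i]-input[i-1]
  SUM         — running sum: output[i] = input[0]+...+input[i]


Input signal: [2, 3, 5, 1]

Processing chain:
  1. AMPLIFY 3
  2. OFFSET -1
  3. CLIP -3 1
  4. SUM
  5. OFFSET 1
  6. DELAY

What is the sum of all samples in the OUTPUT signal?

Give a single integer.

Input: [2, 3, 5, 1]
Stage 1 (AMPLIFY 3): 2*3=6, 3*3=9, 5*3=15, 1*3=3 -> [6, 9, 15, 3]
Stage 2 (OFFSET -1): 6+-1=5, 9+-1=8, 15+-1=14, 3+-1=2 -> [5, 8, 14, 2]
Stage 3 (CLIP -3 1): clip(5,-3,1)=1, clip(8,-3,1)=1, clip(14,-3,1)=1, clip(2,-3,1)=1 -> [1, 1, 1, 1]
Stage 4 (SUM): sum[0..0]=1, sum[0..1]=2, sum[0..2]=3, sum[0..3]=4 -> [1, 2, 3, 4]
Stage 5 (OFFSET 1): 1+1=2, 2+1=3, 3+1=4, 4+1=5 -> [2, 3, 4, 5]
Stage 6 (DELAY): [0, 2, 3, 4] = [0, 2, 3, 4] -> [0, 2, 3, 4]
Output sum: 9

Answer: 9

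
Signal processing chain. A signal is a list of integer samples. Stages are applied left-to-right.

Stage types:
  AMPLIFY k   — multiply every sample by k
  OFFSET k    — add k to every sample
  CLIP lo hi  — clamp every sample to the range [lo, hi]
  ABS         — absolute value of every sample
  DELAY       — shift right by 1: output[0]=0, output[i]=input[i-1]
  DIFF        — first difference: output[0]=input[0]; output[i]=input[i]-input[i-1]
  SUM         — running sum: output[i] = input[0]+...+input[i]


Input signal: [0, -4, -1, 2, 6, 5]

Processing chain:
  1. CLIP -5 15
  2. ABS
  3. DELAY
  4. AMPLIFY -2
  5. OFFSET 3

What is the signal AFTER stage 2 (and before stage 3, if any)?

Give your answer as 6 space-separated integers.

Answer: 0 4 1 2 6 5

Derivation:
Input: [0, -4, -1, 2, 6, 5]
Stage 1 (CLIP -5 15): clip(0,-5,15)=0, clip(-4,-5,15)=-4, clip(-1,-5,15)=-1, clip(2,-5,15)=2, clip(6,-5,15)=6, clip(5,-5,15)=5 -> [0, -4, -1, 2, 6, 5]
Stage 2 (ABS): |0|=0, |-4|=4, |-1|=1, |2|=2, |6|=6, |5|=5 -> [0, 4, 1, 2, 6, 5]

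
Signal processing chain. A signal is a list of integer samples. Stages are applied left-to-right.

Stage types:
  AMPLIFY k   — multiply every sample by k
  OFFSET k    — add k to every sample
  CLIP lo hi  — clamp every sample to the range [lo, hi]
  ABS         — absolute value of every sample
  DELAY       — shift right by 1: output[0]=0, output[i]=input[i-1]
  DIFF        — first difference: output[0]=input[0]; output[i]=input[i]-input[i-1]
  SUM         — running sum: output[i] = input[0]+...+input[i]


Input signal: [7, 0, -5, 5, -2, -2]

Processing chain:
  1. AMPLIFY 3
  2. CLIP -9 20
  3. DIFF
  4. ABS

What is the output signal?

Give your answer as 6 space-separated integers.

Input: [7, 0, -5, 5, -2, -2]
Stage 1 (AMPLIFY 3): 7*3=21, 0*3=0, -5*3=-15, 5*3=15, -2*3=-6, -2*3=-6 -> [21, 0, -15, 15, -6, -6]
Stage 2 (CLIP -9 20): clip(21,-9,20)=20, clip(0,-9,20)=0, clip(-15,-9,20)=-9, clip(15,-9,20)=15, clip(-6,-9,20)=-6, clip(-6,-9,20)=-6 -> [20, 0, -9, 15, -6, -6]
Stage 3 (DIFF): s[0]=20, 0-20=-20, -9-0=-9, 15--9=24, -6-15=-21, -6--6=0 -> [20, -20, -9, 24, -21, 0]
Stage 4 (ABS): |20|=20, |-20|=20, |-9|=9, |24|=24, |-21|=21, |0|=0 -> [20, 20, 9, 24, 21, 0]

Answer: 20 20 9 24 21 0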